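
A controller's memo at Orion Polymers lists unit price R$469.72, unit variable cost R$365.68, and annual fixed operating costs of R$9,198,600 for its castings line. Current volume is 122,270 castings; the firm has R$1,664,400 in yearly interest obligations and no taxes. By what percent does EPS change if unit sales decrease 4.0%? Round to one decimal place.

Contribution at this volume is 122,270 × R$104.04 = R$12,720,970.80.
Subtracting fixed costs: EBIT = R$12,720,970.80 − R$9,198,600 = R$3,522,370.80.
After interest of R$1,664,400.00, pre-tax earnings = R$1,857,970.80.
DCL = total CM / (EBIT − I) = R$12,720,970.80 / R$1,857,970.80 = 6.8467.
%ΔEPS = DCL × %ΔSales = 6.8467 × -4.0% = -27.4%.

-27.4%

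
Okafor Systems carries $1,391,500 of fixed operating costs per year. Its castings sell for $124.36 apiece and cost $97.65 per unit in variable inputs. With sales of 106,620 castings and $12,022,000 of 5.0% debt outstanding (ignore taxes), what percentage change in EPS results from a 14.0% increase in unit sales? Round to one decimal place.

Contribution at this volume is 106,620 × $26.71 = $2,847,820.20.
Subtracting fixed costs: EBIT = $2,847,820.20 − $1,391,500 = $1,456,320.20.
Interest = $601,100.00, so EBIT − I = $855,220.20.
DCL = total CM / (EBIT − I) = $2,847,820.20 / $855,220.20 = 3.3299.
EPS therefore changes by 3.3299 × (+14.0%) = +46.6%.

+46.6%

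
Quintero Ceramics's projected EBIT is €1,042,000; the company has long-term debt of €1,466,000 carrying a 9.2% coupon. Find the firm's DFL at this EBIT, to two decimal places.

Interest = €134,872.00.
DFL = EBIT ÷ (EBIT − I) = €1,042,000 ÷ (€1,042,000 − €134,872.00) = €1,042,000 ÷ €907,128.00 = 1.1487.

1.15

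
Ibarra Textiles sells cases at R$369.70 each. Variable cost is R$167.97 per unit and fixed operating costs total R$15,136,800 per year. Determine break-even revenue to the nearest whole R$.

CM per unit = R$369.70 − R$167.97 = R$201.73; CM ratio = R$201.73 / R$369.70 = 0.5457.
Break-even sales = FC ÷ CM ratio = R$15,136,800 × R$369.70 / R$201.73 = R$27,740,420.

R$27,740,420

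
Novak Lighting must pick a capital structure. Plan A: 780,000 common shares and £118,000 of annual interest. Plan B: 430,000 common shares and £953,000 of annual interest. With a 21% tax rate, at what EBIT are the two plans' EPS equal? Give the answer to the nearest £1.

At indifference, (EBIT − 118,000)(1 − t)/780,000 = (EBIT − 953,000)(1 − t)/430,000.
The (1 − t) factor cancels: (EBIT − 118,000) × 430,000 = (EBIT − 953,000) × 780,000.
Solving, EBIT = (953,000·780,000 − 118,000·430,000) / (780,000 − 430,000) = 692,600,000,000 / 350,000 = 1,978,857.14.

£1,978,857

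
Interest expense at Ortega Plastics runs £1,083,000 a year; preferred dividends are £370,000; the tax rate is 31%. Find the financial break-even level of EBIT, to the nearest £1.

£1,619,232

Grossing the preferred dividend up to pre-tax terms: £370,000 / (1 − 0.31) = £536,231.88.
EPS = 0 when EBIT covers interest plus the pre-tax preferred burden: £1,083,000 + £536,231.88 = £1,619,231.88.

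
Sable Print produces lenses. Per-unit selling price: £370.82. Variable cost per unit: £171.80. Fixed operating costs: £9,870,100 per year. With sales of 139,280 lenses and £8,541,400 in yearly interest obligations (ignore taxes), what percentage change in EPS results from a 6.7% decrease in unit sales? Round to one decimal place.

-20.0%

Total contribution margin = 139,280 × £199.02 = £27,719,505.60.
Subtracting fixed costs: EBIT = £27,719,505.60 − £9,870,100 = £17,849,405.60.
Interest = £8,541,400.00, so EBIT − I = £9,308,005.60.
DCL = total CM / (EBIT − I) = £27,719,505.60 / £9,308,005.60 = 2.9780.
%ΔEPS = DCL × %ΔSales = 2.9780 × -6.7% = -20.0%.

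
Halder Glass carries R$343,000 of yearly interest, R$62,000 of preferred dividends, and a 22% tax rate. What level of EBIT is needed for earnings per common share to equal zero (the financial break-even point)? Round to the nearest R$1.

Preferred dividends are paid after tax, so their pre-tax equivalent is R$62,000 ÷ (1 − 0.22) = R$79,487.18.
EPS = 0 when EBIT covers interest plus the pre-tax preferred burden: R$343,000 + R$79,487.18 = R$422,487.18.

R$422,487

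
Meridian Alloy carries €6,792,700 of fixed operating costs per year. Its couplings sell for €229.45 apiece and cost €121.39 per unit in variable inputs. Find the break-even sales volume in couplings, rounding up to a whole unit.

Each unit contributes €229.45 − €121.39 = €108.06.
Break-even volume = fixed costs ÷ CM per unit = €6,792,700 ÷ €108.06 = 62,860.45, so 62,861 couplings.

62,861 couplings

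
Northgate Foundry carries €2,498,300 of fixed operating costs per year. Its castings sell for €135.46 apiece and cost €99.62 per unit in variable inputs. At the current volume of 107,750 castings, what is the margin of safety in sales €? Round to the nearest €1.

Each unit contributes €135.46 − €99.62 = €35.84. Break-even units = €2,498,300 ÷ €35.84 = 69,707.03; break-even revenue = 69,707.03 × €135.46 = €9,442,514.45.
Actual sales revenue = 107,750 × €135.46 = €14,595,815.00.
Margin of safety = €14,595,815.00 − €9,442,514.45 = €5,153,301.

€5,153,301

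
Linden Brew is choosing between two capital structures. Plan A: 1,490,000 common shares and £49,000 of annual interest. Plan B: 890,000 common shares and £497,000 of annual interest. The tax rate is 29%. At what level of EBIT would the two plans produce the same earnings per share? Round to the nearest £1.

Set EPS_A = EPS_B: (EBIT − £49,000)(1 − 0.29) ÷ 1,490,000 = (EBIT − £497,000)(1 − 0.29) ÷ 890,000.
Cancelling (1 − t) and cross-multiplying: 890,000·(EBIT − 49,000) = 1,490,000·(EBIT − 497,000).
Solving, EBIT = (497,000·1,490,000 − 49,000·890,000) / (1,490,000 − 890,000) = 696,920,000,000 / 600,000 = 1,161,533.33.

£1,161,533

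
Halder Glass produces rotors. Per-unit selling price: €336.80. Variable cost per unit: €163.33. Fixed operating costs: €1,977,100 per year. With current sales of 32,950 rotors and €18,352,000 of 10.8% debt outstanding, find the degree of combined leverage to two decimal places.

3.25

Total contribution margin = 32,950 × €173.47 = €5,715,836.50.
Subtracting fixed costs: EBIT = €5,715,836.50 − €1,977,100 = €3,738,736.50. Interest = €1,982,016.00.
DOL = €5,715,836.50 ÷ €3,738,736.50 = 1.5288; DFL = €3,738,736.50 ÷ €1,756,720.50 = 2.1282.
DCL = DOL × DFL = 1.5288 × 2.1282 = 3.2536.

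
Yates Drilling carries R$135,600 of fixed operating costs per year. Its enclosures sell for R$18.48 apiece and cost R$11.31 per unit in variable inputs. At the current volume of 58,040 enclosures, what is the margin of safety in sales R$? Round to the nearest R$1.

R$723,083

Unit CM = price − variable cost = R$18.48 − R$11.31 = R$7.17. Break-even units = R$135,600 ÷ R$7.17 = 18,912.13; break-even revenue = 18,912.13 × R$18.48 = R$349,496.23.
Current sales = 58,040 × R$18.48 = R$1,072,579.20.
Margin of safety = R$1,072,579.20 − R$349,496.23 = R$723,083.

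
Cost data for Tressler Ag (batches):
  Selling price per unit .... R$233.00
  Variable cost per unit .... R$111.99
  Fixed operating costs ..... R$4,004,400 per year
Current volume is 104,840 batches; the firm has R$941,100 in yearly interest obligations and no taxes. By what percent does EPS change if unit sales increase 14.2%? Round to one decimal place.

Contribution at this volume is 104,840 × R$121.01 = R$12,686,688.40.
Operating income = contribution − fixed costs = R$12,686,688.40 − R$4,004,400 = R$8,682,288.40.
After interest of R$941,100.00, pre-tax earnings = R$7,741,188.40.
DCL = total CM / (EBIT − I) = R$12,686,688.40 / R$7,741,188.40 = 1.6389.
%ΔEPS = DCL × %ΔSales = 1.6389 × +14.2% = +23.3%.

+23.3%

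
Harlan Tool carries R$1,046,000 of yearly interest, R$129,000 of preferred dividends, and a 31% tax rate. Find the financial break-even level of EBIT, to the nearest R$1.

Preferred dividends are paid after tax, so their pre-tax equivalent is R$129,000 ÷ (1 − 0.31) = R$186,956.52.
Financial break-even EBIT = interest + D_p ÷ (1 − t) = R$1,046,000 + R$186,956.52 = R$1,232,956.52.

R$1,232,957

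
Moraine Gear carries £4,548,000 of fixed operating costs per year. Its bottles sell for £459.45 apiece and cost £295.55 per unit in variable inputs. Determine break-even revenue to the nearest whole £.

£12,749,107

Contribution margin per unit = £459.45 − £295.55 = £163.90, a CM ratio of £163.90 ÷ £459.45 = 0.3567.
Break-even revenue = fixed costs × price ÷ CM = £4,548,000 × £459.45 ÷ £163.90 = £12,749,107.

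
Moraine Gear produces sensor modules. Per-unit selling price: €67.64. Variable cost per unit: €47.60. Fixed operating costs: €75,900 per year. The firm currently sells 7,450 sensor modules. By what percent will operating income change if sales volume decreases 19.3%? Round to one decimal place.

Total contribution margin = 7,450 × €20.04 = €149,298.00.
Subtracting fixed costs: EBIT = €149,298.00 − €75,900 = €73,398.00.
DOL = contribution ÷ EBIT = €149,298.00 ÷ €73,398.00 = 2.0341.
%ΔEBIT = DOL × %ΔSales = 2.0341 × -19.3% = -39.3%.

-39.3%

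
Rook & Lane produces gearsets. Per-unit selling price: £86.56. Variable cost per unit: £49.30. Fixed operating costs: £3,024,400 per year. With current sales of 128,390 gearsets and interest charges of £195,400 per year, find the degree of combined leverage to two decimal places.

Total contribution margin = 128,390 × £37.26 = £4,783,811.40.
EBIT = £4,783,811.40 − £3,024,400 = £1,759,411.40. Interest = £195,400.00, so EBIT − I = £1,564,011.40.
DCL = contribution ÷ (EBIT − I) = £4,783,811.40 ÷ £1,564,011.40 = 3.0587.

3.06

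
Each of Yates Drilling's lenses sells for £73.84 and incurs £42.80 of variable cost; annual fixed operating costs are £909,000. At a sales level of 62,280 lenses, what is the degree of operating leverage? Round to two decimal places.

1.89

Contribution at this volume is 62,280 × £31.04 = £1,933,171.20.
EBIT = £1,933,171.20 − £909,000 = £1,024,171.20.
DOL = contribution ÷ EBIT = £1,933,171.20 ÷ £1,024,171.20 = 1.8875.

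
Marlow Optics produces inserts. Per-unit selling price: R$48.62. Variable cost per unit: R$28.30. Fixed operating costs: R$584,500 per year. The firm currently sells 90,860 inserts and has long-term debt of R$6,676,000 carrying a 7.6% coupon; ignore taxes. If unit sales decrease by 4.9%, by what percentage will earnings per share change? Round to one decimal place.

-12.0%

Total contribution margin = 90,860 × R$20.32 = R$1,846,275.20.
Subtracting fixed costs: EBIT = R$1,846,275.20 − R$584,500 = R$1,261,775.20.
Interest = R$507,376.00, so EBIT − I = R$754,399.20.
Degree of combined leverage = contribution ÷ (EBIT − I) = R$1,846,275.20 ÷ R$754,399.20 = 2.4473.
EPS therefore changes by 2.4473 × (-4.9%) = -12.0%.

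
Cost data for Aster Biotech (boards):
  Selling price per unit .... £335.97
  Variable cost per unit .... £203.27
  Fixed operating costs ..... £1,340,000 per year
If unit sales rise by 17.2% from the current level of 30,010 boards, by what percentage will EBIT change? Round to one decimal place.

+25.9%

At 30,010 units, contribution = 30,010 × £132.70 = £3,982,327.00.
Operating income = contribution − fixed costs = £3,982,327.00 − £1,340,000 = £2,642,327.00.
DOL = contribution ÷ EBIT = £3,982,327.00 ÷ £2,642,327.00 = 1.5071.
Operating income changes by 1.5071 × +17.2% = +25.9%.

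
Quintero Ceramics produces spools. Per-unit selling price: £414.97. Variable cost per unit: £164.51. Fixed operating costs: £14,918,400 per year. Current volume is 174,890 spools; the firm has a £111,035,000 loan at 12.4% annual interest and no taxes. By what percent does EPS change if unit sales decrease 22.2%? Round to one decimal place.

-64.3%

Total contribution margin = 174,890 × £250.46 = £43,802,949.40.
EBIT = £43,802,949.40 − £14,918,400 = £28,884,549.40.
After interest of £13,768,340.00, pre-tax earnings = £15,116,209.40.
Degree of combined leverage = contribution ÷ (EBIT − I) = £43,802,949.40 ÷ £15,116,209.40 = 2.8977.
EPS therefore changes by 2.8977 × (-22.2%) = -64.3%.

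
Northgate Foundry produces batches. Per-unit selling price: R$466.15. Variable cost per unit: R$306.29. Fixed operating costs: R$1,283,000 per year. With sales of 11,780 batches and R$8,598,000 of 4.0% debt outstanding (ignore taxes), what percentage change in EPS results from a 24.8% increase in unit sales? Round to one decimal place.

+182.3%

Contribution at this volume is 11,780 × R$159.86 = R$1,883,150.80.
Subtracting fixed costs: EBIT = R$1,883,150.80 − R$1,283,000 = R$600,150.80.
After interest of R$343,920.00, pre-tax earnings = R$256,230.80.
DCL = total CM / (EBIT − I) = R$1,883,150.80 / R$256,230.80 = 7.3494.
%ΔEPS = DCL × %ΔSales = 7.3494 × +24.8% = +182.3%.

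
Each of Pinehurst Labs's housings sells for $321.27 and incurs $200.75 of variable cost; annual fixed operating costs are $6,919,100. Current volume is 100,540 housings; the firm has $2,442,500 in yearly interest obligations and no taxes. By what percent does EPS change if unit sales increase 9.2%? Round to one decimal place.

At 100,540 units, contribution = 100,540 × $120.52 = $12,117,080.80.
Subtracting fixed costs: EBIT = $12,117,080.80 − $6,919,100 = $5,197,980.80.
Interest = $2,442,500.00, so EBIT − I = $2,755,480.80.
DCL = total CM / (EBIT − I) = $12,117,080.80 / $2,755,480.80 = 4.3974.
%ΔEPS = DCL × %ΔSales = 4.3974 × +9.2% = +40.5%.

+40.5%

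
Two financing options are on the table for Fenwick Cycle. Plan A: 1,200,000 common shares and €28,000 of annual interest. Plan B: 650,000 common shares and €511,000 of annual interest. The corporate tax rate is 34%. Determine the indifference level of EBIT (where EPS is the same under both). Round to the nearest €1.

€1,081,818

Set EPS_A = EPS_B: (EBIT − €28,000)(1 − 0.34) ÷ 1,200,000 = (EBIT − €511,000)(1 − 0.34) ÷ 650,000.
Cancelling (1 − t) and cross-multiplying: 650,000·(EBIT − 28,000) = 1,200,000·(EBIT − 511,000).
EBIT × (1,200,000 − 650,000) = 511,000 × 1,200,000 − 28,000 × 650,000 = 595,000,000,000, so EBIT = 595,000,000,000 ÷ 550,000 = 1,081,818.18.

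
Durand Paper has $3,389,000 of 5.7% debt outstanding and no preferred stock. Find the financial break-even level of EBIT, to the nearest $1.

$193,173

Annual interest = 5.7% × $3,389,000 = $193,173.00.
Without preferred stock the financial break-even is simply EBIT = interest = $193,173.00.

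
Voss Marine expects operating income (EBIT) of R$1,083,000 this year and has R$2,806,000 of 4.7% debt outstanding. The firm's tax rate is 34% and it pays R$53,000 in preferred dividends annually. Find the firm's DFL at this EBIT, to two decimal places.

1.24

Interest = R$131,882.00.
Pre-tax preferred-dividend burden = R$53,000 ÷ (1 − 0.34) = R$80,303.03.
DFL = EBIT ÷ [EBIT − I − D_p/(1−t)] = R$1,083,000 ÷ [R$1,083,000 − R$131,882.00 − R$80,303.03] = R$1,083,000 ÷ R$870,814.97 = 1.2437.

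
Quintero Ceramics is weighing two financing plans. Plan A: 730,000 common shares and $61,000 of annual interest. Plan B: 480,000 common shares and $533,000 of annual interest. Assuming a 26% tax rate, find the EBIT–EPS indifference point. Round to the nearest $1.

$1,439,240

Set EPS_A = EPS_B: (EBIT − $61,000)(1 − 0.26) ÷ 730,000 = (EBIT − $533,000)(1 − 0.26) ÷ 480,000.
The (1 − t) factor cancels: (EBIT − 61,000) × 480,000 = (EBIT − 533,000) × 730,000.
Solving, EBIT = (533,000·730,000 − 61,000·480,000) / (730,000 − 480,000) = 359,810,000,000 / 250,000 = 1,439,240.00.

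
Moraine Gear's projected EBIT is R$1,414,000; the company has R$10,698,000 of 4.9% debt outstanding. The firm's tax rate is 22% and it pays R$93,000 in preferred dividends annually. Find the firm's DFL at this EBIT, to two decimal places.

1.84

Annual interest charges come to R$524,202.00.
Preferred dividends grossed up pre-tax: R$93,000 / (1 − 0.22) = R$119,230.77.
DFL = EBIT ÷ [EBIT − I − D_p/(1−t)] = R$1,414,000 ÷ [R$1,414,000 − R$524,202.00 − R$119,230.77] = R$1,414,000 ÷ R$770,567.23 = 1.8350.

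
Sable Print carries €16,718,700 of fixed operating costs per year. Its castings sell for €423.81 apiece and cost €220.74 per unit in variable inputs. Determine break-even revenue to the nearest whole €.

CM per unit = €423.81 − €220.74 = €203.07; CM ratio = €203.07 / €423.81 = 0.4792.
Break-even sales = FC ÷ CM ratio = €16,718,700 × €423.81 / €203.07 = €34,892,166.

€34,892,166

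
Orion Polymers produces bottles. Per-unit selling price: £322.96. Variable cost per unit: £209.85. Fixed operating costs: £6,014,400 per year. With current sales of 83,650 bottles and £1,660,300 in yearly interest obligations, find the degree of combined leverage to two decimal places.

Total contribution margin = 83,650 × £113.11 = £9,461,651.50.
Subtracting fixed costs: EBIT = £9,461,651.50 − £6,014,400 = £3,447,251.50. Interest = £1,660,300.00, so EBIT − I = £1,786,951.50.
Degree of total leverage = total CM / (EBIT − interest) = £9,461,651.50 / £1,786,951.50 = 5.2949.

5.29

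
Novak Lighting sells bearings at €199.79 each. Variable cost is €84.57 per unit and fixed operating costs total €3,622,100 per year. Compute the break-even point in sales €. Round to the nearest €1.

CM per unit = €199.79 − €84.57 = €115.22; CM ratio = €115.22 / €199.79 = 0.5767.
Break-even sales = FC ÷ CM ratio = €3,622,100 × €199.79 / €115.22 = €6,280,675.

€6,280,675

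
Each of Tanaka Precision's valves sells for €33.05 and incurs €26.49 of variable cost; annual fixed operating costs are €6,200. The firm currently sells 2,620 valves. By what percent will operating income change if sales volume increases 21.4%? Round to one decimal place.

Contribution at this volume is 2,620 × €6.56 = €17,187.20.
Operating income = contribution − fixed costs = €17,187.20 − €6,200 = €10,987.20.
DOL = contribution ÷ EBIT = €17,187.20 ÷ €10,987.20 = 1.5643.
So EBIT moves 1.5643 × (+21.4%) = +33.5%.

+33.5%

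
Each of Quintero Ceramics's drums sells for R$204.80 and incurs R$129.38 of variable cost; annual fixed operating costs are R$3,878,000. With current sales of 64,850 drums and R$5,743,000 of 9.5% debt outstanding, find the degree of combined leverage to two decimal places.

At 64,850 units, contribution = 64,850 × R$75.42 = R$4,890,987.00.
Subtracting fixed costs: EBIT = R$4,890,987.00 − R$3,878,000 = R$1,012,987.00. Interest = R$545,585.00, so EBIT − I = R$467,402.00.
Degree of total leverage = total CM / (EBIT − interest) = R$4,890,987.00 / R$467,402.00 = 10.4642.

10.46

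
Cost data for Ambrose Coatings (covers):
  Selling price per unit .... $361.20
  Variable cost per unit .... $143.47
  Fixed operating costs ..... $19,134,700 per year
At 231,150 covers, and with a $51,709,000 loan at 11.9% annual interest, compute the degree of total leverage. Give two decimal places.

2.01

Total contribution margin = 231,150 × $217.73 = $50,328,289.50.
Subtracting fixed costs: EBIT = $50,328,289.50 − $19,134,700 = $31,193,589.50. Interest = $6,153,371.00, so EBIT − I = $25,040,218.50.
DCL = contribution ÷ (EBIT − I) = $50,328,289.50 ÷ $25,040,218.50 = 2.0099.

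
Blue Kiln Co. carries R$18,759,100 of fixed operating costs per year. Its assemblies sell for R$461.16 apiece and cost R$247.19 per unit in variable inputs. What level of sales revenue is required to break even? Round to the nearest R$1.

R$40,430,652

Contribution margin per unit = R$461.16 − R$247.19 = R$213.97, a CM ratio of R$213.97 ÷ R$461.16 = 0.4640.
Break-even sales = FC ÷ CM ratio = R$18,759,100 × R$461.16 / R$213.97 = R$40,430,652.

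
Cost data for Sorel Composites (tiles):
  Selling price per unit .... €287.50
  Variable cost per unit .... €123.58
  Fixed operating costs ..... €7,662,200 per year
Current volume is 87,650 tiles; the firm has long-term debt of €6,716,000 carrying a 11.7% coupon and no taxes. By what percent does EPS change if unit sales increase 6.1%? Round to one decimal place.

Total contribution margin = 87,650 × €163.92 = €14,367,588.00.
Subtracting fixed costs: EBIT = €14,367,588.00 − €7,662,200 = €6,705,388.00.
Interest = €785,772.00, so EBIT − I = €5,919,616.00.
Degree of combined leverage = contribution ÷ (EBIT − I) = €14,367,588.00 ÷ €5,919,616.00 = 2.4271.
EPS therefore changes by 2.4271 × (+6.1%) = +14.8%.

+14.8%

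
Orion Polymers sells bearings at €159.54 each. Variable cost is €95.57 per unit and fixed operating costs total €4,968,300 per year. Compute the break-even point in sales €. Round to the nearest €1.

CM per unit = €159.54 − €95.57 = €63.97; CM ratio = €63.97 / €159.54 = 0.4010.
Break-even revenue = fixed costs × price ÷ CM = €4,968,300 × €159.54 ÷ €63.97 = €12,390,849.

€12,390,849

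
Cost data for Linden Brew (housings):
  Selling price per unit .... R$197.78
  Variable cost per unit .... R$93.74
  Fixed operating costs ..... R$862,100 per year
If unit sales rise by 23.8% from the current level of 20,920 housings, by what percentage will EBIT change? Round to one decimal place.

Contribution at this volume is 20,920 × R$104.04 = R$2,176,516.80.
Subtracting fixed costs: EBIT = R$2,176,516.80 − R$862,100 = R$1,314,416.80.
Degree of operating leverage = R$2,176,516.80 / R$1,314,416.80 = 1.6559.
So EBIT moves 1.6559 × (+23.8%) = +39.4%.

+39.4%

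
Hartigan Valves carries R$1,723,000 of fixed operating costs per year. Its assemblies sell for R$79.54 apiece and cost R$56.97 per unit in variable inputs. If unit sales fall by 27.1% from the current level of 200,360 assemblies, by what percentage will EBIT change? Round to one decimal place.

Contribution at this volume is 200,360 × R$22.57 = R$4,522,125.20.
EBIT = R$4,522,125.20 − R$1,723,000 = R$2,799,125.20.
Degree of operating leverage = R$4,522,125.20 / R$2,799,125.20 = 1.6155.
Operating income changes by 1.6155 × -27.1% = -43.8%.

-43.8%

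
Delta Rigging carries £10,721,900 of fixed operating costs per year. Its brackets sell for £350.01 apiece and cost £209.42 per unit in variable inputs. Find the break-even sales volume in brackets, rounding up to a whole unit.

76,264 brackets

Each unit contributes £350.01 − £209.42 = £140.59.
Break-even Q = £10,721,900 / £140.59 = 76,263.60 → 76,264 brackets.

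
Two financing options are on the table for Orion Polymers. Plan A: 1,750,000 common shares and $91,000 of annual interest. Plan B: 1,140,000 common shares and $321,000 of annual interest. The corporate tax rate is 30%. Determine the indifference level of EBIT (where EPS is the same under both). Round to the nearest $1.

At indifference, (EBIT − 91,000)(1 − t)/1,750,000 = (EBIT − 321,000)(1 − t)/1,140,000.
The (1 − t) factor cancels: (EBIT − 91,000) × 1,140,000 = (EBIT − 321,000) × 1,750,000.
EBIT × (1,750,000 − 1,140,000) = 321,000 × 1,750,000 − 91,000 × 1,140,000 = 458,010,000,000, so EBIT = 458,010,000,000 ÷ 610,000 = 750,836.07.

$750,836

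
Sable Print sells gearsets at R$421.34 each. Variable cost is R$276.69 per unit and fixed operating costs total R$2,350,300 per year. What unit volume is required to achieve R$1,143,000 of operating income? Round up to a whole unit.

Each unit contributes R$421.34 − R$276.69 = R$144.65.
Need Q such that Q × R$144.65 − R$2,350,300 = R$1,143,000, i.e. Q = R$3,493,300 / R$144.65 = 24,150.02 → 24,151.

24,151 gearsets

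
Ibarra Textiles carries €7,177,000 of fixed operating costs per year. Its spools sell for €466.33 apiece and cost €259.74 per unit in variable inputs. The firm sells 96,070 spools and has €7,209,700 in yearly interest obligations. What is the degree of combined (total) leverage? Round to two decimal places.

3.63

Contribution at this volume is 96,070 × €206.59 = €19,847,101.30.
Operating income = contribution − fixed costs = €19,847,101.30 − €7,177,000 = €12,670,101.30. Interest = €7,209,700.00.
DOL = €19,847,101.30 ÷ €12,670,101.30 = 1.5665; DFL = €12,670,101.30 ÷ €5,460,401.30 = 2.3204.
Combined leverage = 1.5665 × 2.3204 = 3.6349.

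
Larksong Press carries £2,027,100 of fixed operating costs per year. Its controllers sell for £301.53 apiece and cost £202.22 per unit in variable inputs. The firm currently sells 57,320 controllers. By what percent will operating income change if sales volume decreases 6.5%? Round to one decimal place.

At 57,320 units, contribution = 57,320 × £99.31 = £5,692,449.20.
EBIT = £5,692,449.20 − £2,027,100 = £3,665,349.20.
DOL = contribution ÷ EBIT = £5,692,449.20 ÷ £3,665,349.20 = 1.5530.
Operating income changes by 1.5530 × -6.5% = -10.1%.

-10.1%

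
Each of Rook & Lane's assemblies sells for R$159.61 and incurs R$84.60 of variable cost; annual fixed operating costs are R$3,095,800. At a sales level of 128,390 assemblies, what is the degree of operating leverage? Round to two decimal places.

1.47

At 128,390 units, contribution = 128,390 × R$75.01 = R$9,630,533.90.
EBIT = R$9,630,533.90 − R$3,095,800 = R$6,534,733.90.
DOL = contribution ÷ EBIT = R$9,630,533.90 ÷ R$6,534,733.90 = 1.4737.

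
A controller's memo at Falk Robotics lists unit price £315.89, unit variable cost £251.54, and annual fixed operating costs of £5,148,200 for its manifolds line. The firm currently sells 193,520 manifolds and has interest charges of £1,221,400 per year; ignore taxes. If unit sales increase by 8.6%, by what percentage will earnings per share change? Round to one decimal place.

At 193,520 units, contribution = 193,520 × £64.35 = £12,453,012.00.
EBIT = £12,453,012.00 − £5,148,200 = £7,304,812.00.
After interest of £1,221,400.00, pre-tax earnings = £6,083,412.00.
DCL = total CM / (EBIT − I) = £12,453,012.00 / £6,083,412.00 = 2.0470.
EPS therefore changes by 2.0470 × (+8.6%) = +17.6%.

+17.6%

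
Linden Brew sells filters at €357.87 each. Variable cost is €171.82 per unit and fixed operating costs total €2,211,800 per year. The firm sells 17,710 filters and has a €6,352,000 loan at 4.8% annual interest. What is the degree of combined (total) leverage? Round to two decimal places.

Contribution at this volume is 17,710 × €186.05 = €3,294,945.50.
EBIT = €3,294,945.50 − €2,211,800 = €1,083,145.50. Interest = €304,896.00.
DOL = €3,294,945.50 ÷ €1,083,145.50 = 3.0420; DFL = €1,083,145.50 ÷ €778,249.50 = 1.3918.
Combined leverage = 3.0420 × 1.3918 = 4.2339.

4.23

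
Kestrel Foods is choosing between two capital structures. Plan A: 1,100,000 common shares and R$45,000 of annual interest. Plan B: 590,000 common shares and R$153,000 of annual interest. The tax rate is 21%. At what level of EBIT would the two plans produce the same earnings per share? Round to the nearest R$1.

R$277,941

At indifference, (EBIT − 45,000)(1 − t)/1,100,000 = (EBIT − 153,000)(1 − t)/590,000.
The (1 − t) factor cancels: (EBIT − 45,000) × 590,000 = (EBIT − 153,000) × 1,100,000.
Solving, EBIT = (153,000·1,100,000 − 45,000·590,000) / (1,100,000 − 590,000) = 141,750,000,000 / 510,000 = 277,941.18.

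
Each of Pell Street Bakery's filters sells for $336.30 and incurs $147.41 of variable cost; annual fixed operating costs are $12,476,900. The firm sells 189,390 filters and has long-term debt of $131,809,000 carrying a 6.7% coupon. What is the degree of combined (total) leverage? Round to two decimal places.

Total contribution margin = 189,390 × $188.89 = $35,773,877.10.
EBIT = $35,773,877.10 − $12,476,900 = $23,296,977.10. Interest = $8,831,203.00, so EBIT − I = $14,465,774.10.
Degree of total leverage = total CM / (EBIT − interest) = $35,773,877.10 / $14,465,774.10 = 2.4730.

2.47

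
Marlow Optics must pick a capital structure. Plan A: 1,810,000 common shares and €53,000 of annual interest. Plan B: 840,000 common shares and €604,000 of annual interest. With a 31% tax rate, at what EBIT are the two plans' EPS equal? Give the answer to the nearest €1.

€1,081,155

Set EPS_A = EPS_B: (EBIT − €53,000)(1 − 0.31) ÷ 1,810,000 = (EBIT − €604,000)(1 − 0.31) ÷ 840,000.
The (1 − t) factor cancels: (EBIT − 53,000) × 840,000 = (EBIT − 604,000) × 1,810,000.
EBIT × (1,810,000 − 840,000) = 604,000 × 1,810,000 − 53,000 × 840,000 = 1,048,720,000,000, so EBIT = 1,048,720,000,000 ÷ 970,000 = 1,081,154.64.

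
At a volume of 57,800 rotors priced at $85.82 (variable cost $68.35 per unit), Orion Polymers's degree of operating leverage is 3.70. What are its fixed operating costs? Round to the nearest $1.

Contribution at this volume is 57,800 × $17.47 = $1,009,766.00.
DOL = contribution / EBIT, so EBIT = $1,009,766.00 / 3.70 = $272,909.73.
Fixed costs = CM − EBIT = $1,009,766.00 − $272,909.73 = $736,856.

$736,856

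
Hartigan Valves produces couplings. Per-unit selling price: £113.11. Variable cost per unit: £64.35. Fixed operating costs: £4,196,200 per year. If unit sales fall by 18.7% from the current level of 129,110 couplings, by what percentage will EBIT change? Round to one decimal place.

Total contribution margin = 129,110 × £48.76 = £6,295,403.60.
EBIT = £6,295,403.60 − £4,196,200 = £2,099,203.60.
DOL = contribution ÷ EBIT = £6,295,403.60 ÷ £2,099,203.60 = 2.9989.
So EBIT moves 2.9989 × (-18.7%) = -56.1%.

-56.1%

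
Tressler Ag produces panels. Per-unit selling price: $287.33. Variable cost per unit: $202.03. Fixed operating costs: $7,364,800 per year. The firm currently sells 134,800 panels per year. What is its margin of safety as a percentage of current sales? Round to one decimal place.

Each unit contributes $287.33 − $202.03 = $85.30. Break-even units = $7,364,800 ÷ $85.30 = 86,339.98; break-even revenue = 86,339.98 × $287.33 = $24,808,065.46.
Current sales = 134,800 × $287.33 = $38,732,084.00.
Margin of safety = ($38,732,084.00 − $24,808,065.46) ÷ $38,732,084.00 = 35.9%.

35.9%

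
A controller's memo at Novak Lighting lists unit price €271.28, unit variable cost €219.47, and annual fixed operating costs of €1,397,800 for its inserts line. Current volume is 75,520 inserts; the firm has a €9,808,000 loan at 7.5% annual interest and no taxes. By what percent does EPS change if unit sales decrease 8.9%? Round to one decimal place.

Total contribution margin = 75,520 × €51.81 = €3,912,691.20.
Operating income = contribution − fixed costs = €3,912,691.20 − €1,397,800 = €2,514,891.20.
After interest of €735,600.00, pre-tax earnings = €1,779,291.20.
DCL = total CM / (EBIT − I) = €3,912,691.20 / €1,779,291.20 = 2.1990.
EPS therefore changes by 2.1990 × (-8.9%) = -19.6%.

-19.6%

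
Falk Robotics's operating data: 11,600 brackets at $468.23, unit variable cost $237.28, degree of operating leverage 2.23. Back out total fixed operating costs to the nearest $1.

$1,477,666

At 11,600 units, contribution = 11,600 × $230.95 = $2,679,020.00.
Since DOL = CM ÷ EBIT, EBIT = $2,679,020.00 ÷ 2.23 = $1,201,354.26.
And FC = contribution − EBIT = $2,679,020.00 − $1,201,354.26 = $1,477,666.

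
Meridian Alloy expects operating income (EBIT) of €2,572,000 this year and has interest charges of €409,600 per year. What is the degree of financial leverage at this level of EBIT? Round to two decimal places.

Interest = €409,600.00.
Degree of financial leverage = EBIT / (EBIT − interest) = €2,572,000 / €2,162,400.00 = 1.1894.

1.19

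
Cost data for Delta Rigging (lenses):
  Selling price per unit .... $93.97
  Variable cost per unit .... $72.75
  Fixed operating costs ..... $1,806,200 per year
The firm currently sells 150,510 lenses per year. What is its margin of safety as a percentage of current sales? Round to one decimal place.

Unit CM = price − variable cost = $93.97 − $72.75 = $21.22. Break-even units = $1,806,200 ÷ $21.22 = 85,117.81; break-even revenue = 85,117.81 × $93.97 = $7,998,520.92.
Current sales = 150,510 × $93.97 = $14,143,424.70.
Margin of safety = ($14,143,424.70 − $7,998,520.92) ÷ $14,143,424.70 = 43.4%.

43.4%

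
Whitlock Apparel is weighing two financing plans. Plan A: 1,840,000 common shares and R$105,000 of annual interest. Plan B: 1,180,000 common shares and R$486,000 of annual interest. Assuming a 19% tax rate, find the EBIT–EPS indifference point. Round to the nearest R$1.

R$1,167,182

Set EPS_A = EPS_B: (EBIT − R$105,000)(1 − 0.19) ÷ 1,840,000 = (EBIT − R$486,000)(1 − 0.19) ÷ 1,180,000.
The (1 − t) factor cancels: (EBIT − 105,000) × 1,180,000 = (EBIT − 486,000) × 1,840,000.
Solving, EBIT = (486,000·1,840,000 − 105,000·1,180,000) / (1,840,000 − 1,180,000) = 770,340,000,000 / 660,000 = 1,167,181.82.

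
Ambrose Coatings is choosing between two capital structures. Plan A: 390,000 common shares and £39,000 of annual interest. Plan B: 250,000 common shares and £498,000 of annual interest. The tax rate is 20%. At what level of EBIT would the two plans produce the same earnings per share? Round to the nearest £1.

At indifference, (EBIT − 39,000)(1 − t)/390,000 = (EBIT − 498,000)(1 − t)/250,000.
Cancelling (1 − t) and cross-multiplying: 250,000·(EBIT − 39,000) = 390,000·(EBIT − 498,000).
EBIT × (390,000 − 250,000) = 498,000 × 390,000 − 39,000 × 250,000 = 184,470,000,000, so EBIT = 184,470,000,000 ÷ 140,000 = 1,317,642.86.

£1,317,643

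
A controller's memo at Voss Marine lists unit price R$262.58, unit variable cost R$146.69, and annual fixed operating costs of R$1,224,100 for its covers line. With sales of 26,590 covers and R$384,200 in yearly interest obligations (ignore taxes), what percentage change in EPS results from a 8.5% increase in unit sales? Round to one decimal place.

+17.8%

Total contribution margin = 26,590 × R$115.89 = R$3,081,515.10.
Subtracting fixed costs: EBIT = R$3,081,515.10 − R$1,224,100 = R$1,857,415.10.
After interest of R$384,200.00, pre-tax earnings = R$1,473,215.10.
Degree of combined leverage = contribution ÷ (EBIT − I) = R$3,081,515.10 ÷ R$1,473,215.10 = 2.0917.
%ΔEPS = DCL × %ΔSales = 2.0917 × +8.5% = +17.8%.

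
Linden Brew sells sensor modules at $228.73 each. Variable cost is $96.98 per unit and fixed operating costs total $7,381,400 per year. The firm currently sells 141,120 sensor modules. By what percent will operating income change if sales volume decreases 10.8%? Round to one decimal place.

Total contribution margin = 141,120 × $131.75 = $18,592,560.00.
EBIT = $18,592,560.00 − $7,381,400 = $11,211,160.00.
Degree of operating leverage = $18,592,560.00 / $11,211,160.00 = 1.6584.
Operating income changes by 1.6584 × -10.8% = -17.9%.

-17.9%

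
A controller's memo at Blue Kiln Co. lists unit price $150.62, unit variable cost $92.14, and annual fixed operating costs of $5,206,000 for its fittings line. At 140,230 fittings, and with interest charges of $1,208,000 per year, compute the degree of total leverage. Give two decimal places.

Contribution at this volume is 140,230 × $58.48 = $8,200,650.40.
EBIT = $8,200,650.40 − $5,206,000 = $2,994,650.40. Interest = $1,208,000.00.
DOL = $8,200,650.40 ÷ $2,994,650.40 = 2.7384; DFL = $2,994,650.40 ÷ $1,786,650.40 = 1.6761.
Combined leverage = 2.7384 × 1.6761 = 4.5898.

4.59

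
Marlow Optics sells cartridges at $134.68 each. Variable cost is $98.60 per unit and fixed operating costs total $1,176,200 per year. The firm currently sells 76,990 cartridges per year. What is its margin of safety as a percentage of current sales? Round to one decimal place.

57.7%

Each unit contributes $134.68 − $98.60 = $36.08. Break-even units = $1,176,200 ÷ $36.08 = 32,599.78; break-even revenue = 32,599.78 × $134.68 = $4,390,538.14.
Actual sales revenue = 76,990 × $134.68 = $10,369,013.20.
Margin of safety = ($10,369,013.20 − $4,390,538.14) ÷ $10,369,013.20 = 57.7%.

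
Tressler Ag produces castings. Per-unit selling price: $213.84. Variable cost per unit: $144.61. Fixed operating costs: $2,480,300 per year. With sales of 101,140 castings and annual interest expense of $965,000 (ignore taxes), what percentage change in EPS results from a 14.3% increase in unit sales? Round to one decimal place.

Contribution at this volume is 101,140 × $69.23 = $7,001,922.20.
EBIT = $7,001,922.20 − $2,480,300 = $4,521,622.20.
After interest of $965,000.00, pre-tax earnings = $3,556,622.20.
DCL = total CM / (EBIT − I) = $7,001,922.20 / $3,556,622.20 = 1.9687.
EPS therefore changes by 1.9687 × (+14.3%) = +28.2%.

+28.2%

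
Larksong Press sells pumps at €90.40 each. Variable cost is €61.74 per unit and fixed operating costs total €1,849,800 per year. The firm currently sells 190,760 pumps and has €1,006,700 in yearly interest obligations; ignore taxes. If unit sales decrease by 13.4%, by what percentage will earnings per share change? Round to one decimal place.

Total contribution margin = 190,760 × €28.66 = €5,467,181.60.
Subtracting fixed costs: EBIT = €5,467,181.60 − €1,849,800 = €3,617,381.60.
Interest = €1,006,700.00, so EBIT − I = €2,610,681.60.
Degree of combined leverage = contribution ÷ (EBIT − I) = €5,467,181.60 ÷ €2,610,681.60 = 2.0942.
%ΔEPS = DCL × %ΔSales = 2.0942 × -13.4% = -28.1%.

-28.1%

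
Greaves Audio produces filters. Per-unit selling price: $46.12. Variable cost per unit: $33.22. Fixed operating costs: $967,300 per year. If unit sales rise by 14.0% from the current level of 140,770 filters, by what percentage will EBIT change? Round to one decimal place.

Contribution at this volume is 140,770 × $12.90 = $1,815,933.00.
Subtracting fixed costs: EBIT = $1,815,933.00 − $967,300 = $848,633.00.
DOL = contribution ÷ EBIT = $1,815,933.00 ÷ $848,633.00 = 2.1398.
Operating income changes by 2.1398 × +14.0% = +30.0%.

+30.0%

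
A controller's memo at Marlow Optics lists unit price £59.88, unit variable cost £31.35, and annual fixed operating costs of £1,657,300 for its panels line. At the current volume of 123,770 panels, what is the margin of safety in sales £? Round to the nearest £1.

Each unit contributes £59.88 − £31.35 = £28.53. Break-even units = £1,657,300 ÷ £28.53 = 58,089.73; break-even revenue = 58,089.73 × £59.88 = £3,478,413.04.
Actual sales revenue = 123,770 × £59.88 = £7,411,347.60.
Margin of safety = £7,411,347.60 − £3,478,413.04 = £3,932,935.

£3,932,935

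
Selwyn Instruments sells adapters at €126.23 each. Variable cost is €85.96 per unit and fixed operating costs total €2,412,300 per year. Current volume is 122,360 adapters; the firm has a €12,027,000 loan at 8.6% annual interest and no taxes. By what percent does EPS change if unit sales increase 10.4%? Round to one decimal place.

+34.6%

Contribution at this volume is 122,360 × €40.27 = €4,927,437.20.
Subtracting fixed costs: EBIT = €4,927,437.20 − €2,412,300 = €2,515,137.20.
Interest = €1,034,322.00, so EBIT − I = €1,480,815.20.
DCL = total CM / (EBIT − I) = €4,927,437.20 / €1,480,815.20 = 3.3275.
EPS therefore changes by 3.3275 × (+10.4%) = +34.6%.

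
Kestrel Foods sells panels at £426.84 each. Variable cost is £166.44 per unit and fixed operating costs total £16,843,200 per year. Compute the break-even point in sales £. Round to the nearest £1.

£27,608,877

CM per unit = £426.84 − £166.44 = £260.40; CM ratio = £260.40 / £426.84 = 0.6101.
Break-even sales = FC ÷ CM ratio = £16,843,200 × £426.84 / £260.40 = £27,608,877.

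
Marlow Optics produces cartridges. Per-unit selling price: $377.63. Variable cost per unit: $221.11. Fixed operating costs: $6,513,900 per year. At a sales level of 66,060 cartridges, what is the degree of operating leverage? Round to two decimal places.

Contribution at this volume is 66,060 × $156.52 = $10,339,711.20.
EBIT = $10,339,711.20 − $6,513,900 = $3,825,811.20.
So DOL = total CM / EBIT = $10,339,711.20 / $3,825,811.20 = 2.7026.

2.70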